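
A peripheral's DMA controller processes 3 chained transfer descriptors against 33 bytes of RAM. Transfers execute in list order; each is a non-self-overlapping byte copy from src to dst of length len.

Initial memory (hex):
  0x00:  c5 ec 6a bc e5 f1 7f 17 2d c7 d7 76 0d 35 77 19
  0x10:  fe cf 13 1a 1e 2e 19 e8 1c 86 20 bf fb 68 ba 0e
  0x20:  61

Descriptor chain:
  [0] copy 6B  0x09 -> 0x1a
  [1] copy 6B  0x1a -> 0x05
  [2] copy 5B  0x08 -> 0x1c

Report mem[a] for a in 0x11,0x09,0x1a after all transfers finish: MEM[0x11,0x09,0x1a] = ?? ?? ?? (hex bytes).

MEM[0x11,0x09,0x1a] = cf 35 c7

D0: mem[0x1a..0x1f] <- [c7 d7 76 0d 35 77]
D1: mem[0x05..0x0a] <- [c7 d7 76 0d 35 77]
D2: mem[0x1c..0x20] <- [0d 35 77 76 0d]
query mem[0x11]=0xcf, mem[0x09]=0x35, mem[0x1a]=0xc7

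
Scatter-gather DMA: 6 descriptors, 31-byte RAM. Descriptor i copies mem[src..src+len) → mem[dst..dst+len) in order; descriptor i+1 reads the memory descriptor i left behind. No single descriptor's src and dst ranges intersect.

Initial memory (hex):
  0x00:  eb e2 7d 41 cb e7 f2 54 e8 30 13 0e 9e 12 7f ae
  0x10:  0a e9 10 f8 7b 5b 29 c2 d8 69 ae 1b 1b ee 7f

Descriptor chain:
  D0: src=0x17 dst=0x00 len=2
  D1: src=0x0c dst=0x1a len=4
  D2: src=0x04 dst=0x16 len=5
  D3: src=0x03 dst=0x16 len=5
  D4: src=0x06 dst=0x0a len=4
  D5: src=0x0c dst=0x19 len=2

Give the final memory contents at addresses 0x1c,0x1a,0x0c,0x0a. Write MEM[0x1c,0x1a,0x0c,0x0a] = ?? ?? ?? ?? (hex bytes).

MEM[0x1c,0x1a,0x0c,0x0a] = 7f 30 e8 f2

[0] 0x17->0x00 len=2 : c2 d8
[1] 0x0c->0x1a len=4 : 9e 12 7f ae
[2] 0x04->0x16 len=5 : cb e7 f2 54 e8
[3] 0x03->0x16 len=5 : 41 cb e7 f2 54
[4] 0x06->0x0a len=4 : f2 54 e8 30
[5] 0x0c->0x19 len=2 : e8 30
query mem[0x1c]=0x7f, mem[0x1a]=0x30, mem[0x0c]=0xe8, mem[0x0a]=0xf2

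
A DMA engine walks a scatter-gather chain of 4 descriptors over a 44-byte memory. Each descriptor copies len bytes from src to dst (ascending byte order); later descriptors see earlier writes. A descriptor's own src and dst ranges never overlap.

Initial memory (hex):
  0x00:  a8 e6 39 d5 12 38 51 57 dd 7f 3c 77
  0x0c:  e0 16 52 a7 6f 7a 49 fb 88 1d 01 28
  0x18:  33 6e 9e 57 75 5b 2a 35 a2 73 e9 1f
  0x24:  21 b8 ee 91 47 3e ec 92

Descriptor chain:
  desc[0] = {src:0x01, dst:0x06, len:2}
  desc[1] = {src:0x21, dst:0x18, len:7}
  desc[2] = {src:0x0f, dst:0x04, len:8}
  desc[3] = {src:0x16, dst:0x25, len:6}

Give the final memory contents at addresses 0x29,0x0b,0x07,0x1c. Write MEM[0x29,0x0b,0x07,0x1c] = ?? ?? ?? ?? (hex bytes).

#0 dst[0x06+2] := {0xe6,0x39}
#1 dst[0x18+7] := {0x73,0xe9,0x1f,0x21,0xb8,0xee,0x91}
#2 dst[0x04+8] := {0xa7,0x6f,0x7a,0x49,0xfb,0x88,0x1d,0x01}
#3 dst[0x25+6] := {0x01,0x28,0x73,0xe9,0x1f,0x21}
query mem[0x29]=0x1f, mem[0x0b]=0x01, mem[0x07]=0x49, mem[0x1c]=0xb8

MEM[0x29,0x0b,0x07,0x1c] = 1f 01 49 b8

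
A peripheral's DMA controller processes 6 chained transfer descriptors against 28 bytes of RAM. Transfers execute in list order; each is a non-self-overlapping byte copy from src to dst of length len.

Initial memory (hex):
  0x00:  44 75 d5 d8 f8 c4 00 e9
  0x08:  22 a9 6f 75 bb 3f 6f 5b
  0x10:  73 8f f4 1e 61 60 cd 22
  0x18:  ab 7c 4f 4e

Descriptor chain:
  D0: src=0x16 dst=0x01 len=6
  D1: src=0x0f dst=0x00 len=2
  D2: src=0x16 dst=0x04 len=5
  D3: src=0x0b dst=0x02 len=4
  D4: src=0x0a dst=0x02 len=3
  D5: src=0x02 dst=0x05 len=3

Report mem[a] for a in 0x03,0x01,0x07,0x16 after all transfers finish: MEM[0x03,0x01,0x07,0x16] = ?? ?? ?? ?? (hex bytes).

#0 dst[0x01+6] := {0xcd,0x22,0xab,0x7c,0x4f,0x4e}
#1 dst[0x00+2] := {0x5b,0x73}
#2 dst[0x04+5] := {0xcd,0x22,0xab,0x7c,0x4f}
#3 dst[0x02+4] := {0x75,0xbb,0x3f,0x6f}
#4 dst[0x02+3] := {0x6f,0x75,0xbb}
#5 dst[0x05+3] := {0x6f,0x75,0xbb}
query mem[0x03]=0x75, mem[0x01]=0x73, mem[0x07]=0xbb, mem[0x16]=0xcd

MEM[0x03,0x01,0x07,0x16] = 75 73 bb cd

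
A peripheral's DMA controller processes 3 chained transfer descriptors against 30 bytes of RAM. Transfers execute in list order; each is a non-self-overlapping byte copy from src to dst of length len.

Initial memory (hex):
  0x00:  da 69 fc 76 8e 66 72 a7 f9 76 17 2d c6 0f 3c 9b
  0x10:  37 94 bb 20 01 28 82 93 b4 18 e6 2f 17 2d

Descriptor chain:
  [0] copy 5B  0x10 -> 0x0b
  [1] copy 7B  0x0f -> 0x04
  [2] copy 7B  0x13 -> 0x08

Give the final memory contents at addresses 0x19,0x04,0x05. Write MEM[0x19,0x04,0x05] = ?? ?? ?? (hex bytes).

MEM[0x19,0x04,0x05] = 18 01 37

  after D0: wrote 5B at 0x0b = 3794bb2001
  after D1: wrote 7B at 0x04 = 013794bb200128
  after D2: wrote 7B at 0x08 = 2001288293b418
query mem[0x19]=0x18, mem[0x04]=0x01, mem[0x05]=0x37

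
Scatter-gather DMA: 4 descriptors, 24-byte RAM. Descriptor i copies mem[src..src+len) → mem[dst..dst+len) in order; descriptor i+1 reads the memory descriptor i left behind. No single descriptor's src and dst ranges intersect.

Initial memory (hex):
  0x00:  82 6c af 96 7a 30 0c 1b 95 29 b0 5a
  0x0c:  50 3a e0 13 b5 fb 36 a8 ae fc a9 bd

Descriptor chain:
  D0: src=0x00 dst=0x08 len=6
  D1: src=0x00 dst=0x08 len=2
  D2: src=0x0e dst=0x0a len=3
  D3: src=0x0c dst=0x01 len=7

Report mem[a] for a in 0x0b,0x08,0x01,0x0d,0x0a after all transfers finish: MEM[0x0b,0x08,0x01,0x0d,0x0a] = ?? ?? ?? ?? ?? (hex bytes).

MEM[0x0b,0x08,0x01,0x0d,0x0a] = 13 82 b5 30 e0

[0] 0x00->0x08 len=6 : 82 6c af 96 7a 30
[1] 0x00->0x08 len=2 : 82 6c
[2] 0x0e->0x0a len=3 : e0 13 b5
[3] 0x0c->0x01 len=7 : b5 30 e0 13 b5 fb 36
query mem[0x0b]=0x13, mem[0x08]=0x82, mem[0x01]=0xb5, mem[0x0d]=0x30, mem[0x0a]=0xe0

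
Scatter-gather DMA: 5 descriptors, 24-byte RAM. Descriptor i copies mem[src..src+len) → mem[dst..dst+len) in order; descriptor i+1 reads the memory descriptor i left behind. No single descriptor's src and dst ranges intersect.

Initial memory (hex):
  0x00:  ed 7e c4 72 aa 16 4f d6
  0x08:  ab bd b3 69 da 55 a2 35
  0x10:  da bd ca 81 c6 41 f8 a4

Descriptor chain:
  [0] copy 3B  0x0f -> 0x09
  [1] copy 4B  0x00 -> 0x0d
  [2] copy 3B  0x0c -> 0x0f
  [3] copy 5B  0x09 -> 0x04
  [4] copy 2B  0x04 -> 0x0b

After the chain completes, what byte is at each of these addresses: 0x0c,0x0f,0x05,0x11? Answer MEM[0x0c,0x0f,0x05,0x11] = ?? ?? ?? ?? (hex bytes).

  after D0: wrote 3B at 0x09 = 35dabd
  after D1: wrote 4B at 0x0d = ed7ec472
  after D2: wrote 3B at 0x0f = daed7e
  after D3: wrote 5B at 0x04 = 35dabddaed
  after D4: wrote 2B at 0x0b = 35da
query mem[0x0c]=0xda, mem[0x0f]=0xda, mem[0x05]=0xda, mem[0x11]=0x7e

MEM[0x0c,0x0f,0x05,0x11] = da da da 7e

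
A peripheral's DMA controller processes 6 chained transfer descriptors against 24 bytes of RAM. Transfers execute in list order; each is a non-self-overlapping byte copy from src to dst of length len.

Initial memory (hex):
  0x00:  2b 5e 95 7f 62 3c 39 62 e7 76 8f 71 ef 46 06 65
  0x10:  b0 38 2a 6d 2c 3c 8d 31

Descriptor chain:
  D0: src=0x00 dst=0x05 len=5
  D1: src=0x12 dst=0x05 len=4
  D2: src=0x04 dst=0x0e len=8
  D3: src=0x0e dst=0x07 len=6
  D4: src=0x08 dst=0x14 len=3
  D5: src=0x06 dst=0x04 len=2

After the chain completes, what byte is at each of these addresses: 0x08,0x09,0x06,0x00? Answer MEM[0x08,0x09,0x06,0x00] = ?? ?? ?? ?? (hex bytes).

MEM[0x08,0x09,0x06,0x00] = 2a 6d 6d 2b

  after D0: wrote 5B at 0x05 = 2b5e957f62
  after D1: wrote 4B at 0x05 = 2a6d2c3c
  after D2: wrote 8B at 0x0e = 622a6d2c3c628f71
  after D3: wrote 6B at 0x07 = 622a6d2c3c62
  after D4: wrote 3B at 0x14 = 2a6d2c
  after D5: wrote 2B at 0x04 = 6d62
query mem[0x08]=0x2a, mem[0x09]=0x6d, mem[0x06]=0x6d, mem[0x00]=0x2b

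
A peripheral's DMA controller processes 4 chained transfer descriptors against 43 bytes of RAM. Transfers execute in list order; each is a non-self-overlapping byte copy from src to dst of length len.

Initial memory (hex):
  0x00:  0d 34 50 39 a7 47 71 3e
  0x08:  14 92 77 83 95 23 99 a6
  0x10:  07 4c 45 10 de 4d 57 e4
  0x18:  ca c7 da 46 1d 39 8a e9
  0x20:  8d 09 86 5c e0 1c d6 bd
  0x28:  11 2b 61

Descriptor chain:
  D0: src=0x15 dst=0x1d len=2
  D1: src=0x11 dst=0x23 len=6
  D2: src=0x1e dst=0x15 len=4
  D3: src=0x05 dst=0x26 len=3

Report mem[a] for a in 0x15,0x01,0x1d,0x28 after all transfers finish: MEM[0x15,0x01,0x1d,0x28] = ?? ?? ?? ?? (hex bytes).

#0 dst[0x1d+2] := {0x4d,0x57}
#1 dst[0x23+6] := {0x4c,0x45,0x10,0xde,0x4d,0x57}
#2 dst[0x15+4] := {0x57,0xe9,0x8d,0x09}
#3 dst[0x26+3] := {0x47,0x71,0x3e}
query mem[0x15]=0x57, mem[0x01]=0x34, mem[0x1d]=0x4d, mem[0x28]=0x3e

MEM[0x15,0x01,0x1d,0x28] = 57 34 4d 3e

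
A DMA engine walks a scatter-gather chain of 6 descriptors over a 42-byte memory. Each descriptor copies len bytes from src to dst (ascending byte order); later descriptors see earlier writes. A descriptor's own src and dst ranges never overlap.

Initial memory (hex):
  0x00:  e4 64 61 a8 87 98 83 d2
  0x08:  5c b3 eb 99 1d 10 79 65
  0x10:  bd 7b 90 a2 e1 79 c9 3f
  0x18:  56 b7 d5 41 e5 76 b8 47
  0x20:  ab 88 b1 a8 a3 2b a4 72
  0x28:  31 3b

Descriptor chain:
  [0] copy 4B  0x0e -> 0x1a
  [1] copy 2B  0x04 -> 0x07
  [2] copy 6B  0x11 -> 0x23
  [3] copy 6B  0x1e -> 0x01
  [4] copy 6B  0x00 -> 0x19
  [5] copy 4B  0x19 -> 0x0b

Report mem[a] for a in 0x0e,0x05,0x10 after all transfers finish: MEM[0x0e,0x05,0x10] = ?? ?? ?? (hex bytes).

[0] 0x0e->0x1a len=4 : 79 65 bd 7b
[1] 0x04->0x07 len=2 : 87 98
[2] 0x11->0x23 len=6 : 7b 90 a2 e1 79 c9
[3] 0x1e->0x01 len=6 : b8 47 ab 88 b1 7b
[4] 0x00->0x19 len=6 : e4 b8 47 ab 88 b1
[5] 0x19->0x0b len=4 : e4 b8 47 ab
query mem[0x0e]=0xab, mem[0x05]=0xb1, mem[0x10]=0xbd

MEM[0x0e,0x05,0x10] = ab b1 bd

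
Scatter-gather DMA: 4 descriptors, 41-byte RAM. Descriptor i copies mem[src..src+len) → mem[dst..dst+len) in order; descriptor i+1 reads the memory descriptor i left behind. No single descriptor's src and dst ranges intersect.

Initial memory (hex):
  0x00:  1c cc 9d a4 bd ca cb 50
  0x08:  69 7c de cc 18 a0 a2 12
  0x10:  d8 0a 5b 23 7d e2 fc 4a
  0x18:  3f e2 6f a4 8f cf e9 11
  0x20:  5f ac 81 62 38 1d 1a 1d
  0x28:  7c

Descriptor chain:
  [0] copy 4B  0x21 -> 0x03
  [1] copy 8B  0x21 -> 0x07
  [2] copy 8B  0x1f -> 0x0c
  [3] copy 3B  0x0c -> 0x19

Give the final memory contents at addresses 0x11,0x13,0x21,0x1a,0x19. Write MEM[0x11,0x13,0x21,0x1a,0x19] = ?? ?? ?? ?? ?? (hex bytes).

  after D0: wrote 4B at 0x03 = ac816238
  after D1: wrote 8B at 0x07 = ac8162381d1a1d7c
  after D2: wrote 8B at 0x0c = 115fac8162381d1a
  after D3: wrote 3B at 0x19 = 115fac
query mem[0x11]=0x38, mem[0x13]=0x1a, mem[0x21]=0xac, mem[0x1a]=0x5f, mem[0x19]=0x11

MEM[0x11,0x13,0x21,0x1a,0x19] = 38 1a ac 5f 11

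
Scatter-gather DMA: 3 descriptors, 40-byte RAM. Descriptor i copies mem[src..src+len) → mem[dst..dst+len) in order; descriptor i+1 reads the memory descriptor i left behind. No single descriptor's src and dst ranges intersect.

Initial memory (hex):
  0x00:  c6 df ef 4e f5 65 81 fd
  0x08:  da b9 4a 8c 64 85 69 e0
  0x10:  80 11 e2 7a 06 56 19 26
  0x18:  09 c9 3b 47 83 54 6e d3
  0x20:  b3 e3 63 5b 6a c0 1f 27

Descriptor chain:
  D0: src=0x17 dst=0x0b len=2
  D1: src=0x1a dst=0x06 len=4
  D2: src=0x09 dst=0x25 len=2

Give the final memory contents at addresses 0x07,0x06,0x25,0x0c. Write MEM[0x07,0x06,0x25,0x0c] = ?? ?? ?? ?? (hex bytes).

[0] 0x17->0x0b len=2 : 26 09
[1] 0x1a->0x06 len=4 : 3b 47 83 54
[2] 0x09->0x25 len=2 : 54 4a
query mem[0x07]=0x47, mem[0x06]=0x3b, mem[0x25]=0x54, mem[0x0c]=0x09

MEM[0x07,0x06,0x25,0x0c] = 47 3b 54 09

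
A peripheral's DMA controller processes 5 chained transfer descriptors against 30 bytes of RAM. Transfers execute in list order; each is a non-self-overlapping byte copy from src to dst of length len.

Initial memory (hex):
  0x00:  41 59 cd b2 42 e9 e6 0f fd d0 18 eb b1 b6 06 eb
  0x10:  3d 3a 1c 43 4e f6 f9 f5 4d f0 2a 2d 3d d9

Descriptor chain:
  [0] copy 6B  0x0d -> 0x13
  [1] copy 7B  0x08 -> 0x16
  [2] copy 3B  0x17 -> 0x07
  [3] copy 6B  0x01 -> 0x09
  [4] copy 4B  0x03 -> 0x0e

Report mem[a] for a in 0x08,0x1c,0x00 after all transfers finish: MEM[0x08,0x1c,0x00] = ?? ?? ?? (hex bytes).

D0: mem[0x13..0x18] <- [b6 06 eb 3d 3a 1c]
D1: mem[0x16..0x1c] <- [fd d0 18 eb b1 b6 06]
D2: mem[0x07..0x09] <- [d0 18 eb]
D3: mem[0x09..0x0e] <- [59 cd b2 42 e9 e6]
D4: mem[0x0e..0x11] <- [b2 42 e9 e6]
query mem[0x08]=0x18, mem[0x1c]=0x06, mem[0x00]=0x41

MEM[0x08,0x1c,0x00] = 18 06 41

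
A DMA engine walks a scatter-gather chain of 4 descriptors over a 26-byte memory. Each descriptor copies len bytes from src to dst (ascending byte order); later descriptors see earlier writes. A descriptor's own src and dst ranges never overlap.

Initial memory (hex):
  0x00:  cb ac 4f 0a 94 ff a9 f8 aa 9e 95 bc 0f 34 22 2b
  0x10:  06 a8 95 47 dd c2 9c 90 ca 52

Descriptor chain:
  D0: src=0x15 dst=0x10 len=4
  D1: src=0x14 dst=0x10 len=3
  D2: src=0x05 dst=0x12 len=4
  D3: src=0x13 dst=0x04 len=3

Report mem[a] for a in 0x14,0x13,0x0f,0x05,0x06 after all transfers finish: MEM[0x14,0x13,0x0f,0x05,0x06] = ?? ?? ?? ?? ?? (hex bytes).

MEM[0x14,0x13,0x0f,0x05,0x06] = f8 a9 2b f8 aa

#0 dst[0x10+4] := {0xc2,0x9c,0x90,0xca}
#1 dst[0x10+3] := {0xdd,0xc2,0x9c}
#2 dst[0x12+4] := {0xff,0xa9,0xf8,0xaa}
#3 dst[0x04+3] := {0xa9,0xf8,0xaa}
query mem[0x14]=0xf8, mem[0x13]=0xa9, mem[0x0f]=0x2b, mem[0x05]=0xf8, mem[0x06]=0xaa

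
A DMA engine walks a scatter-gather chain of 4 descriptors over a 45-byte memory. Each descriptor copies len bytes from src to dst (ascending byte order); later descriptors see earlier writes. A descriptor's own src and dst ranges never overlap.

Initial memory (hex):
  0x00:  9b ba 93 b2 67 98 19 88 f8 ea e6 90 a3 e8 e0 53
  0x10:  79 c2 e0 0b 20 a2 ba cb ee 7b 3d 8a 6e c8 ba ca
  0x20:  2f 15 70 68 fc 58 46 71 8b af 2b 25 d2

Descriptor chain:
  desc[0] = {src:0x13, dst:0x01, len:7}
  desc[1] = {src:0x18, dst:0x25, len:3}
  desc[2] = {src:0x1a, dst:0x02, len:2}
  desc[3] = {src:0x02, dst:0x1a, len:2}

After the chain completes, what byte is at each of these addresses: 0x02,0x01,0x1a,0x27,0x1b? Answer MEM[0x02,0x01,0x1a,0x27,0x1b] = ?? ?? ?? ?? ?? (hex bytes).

MEM[0x02,0x01,0x1a,0x27,0x1b] = 3d 0b 3d 3d 8a

#0 dst[0x01+7] := {0x0b,0x20,0xa2,0xba,0xcb,0xee,0x7b}
#1 dst[0x25+3] := {0xee,0x7b,0x3d}
#2 dst[0x02+2] := {0x3d,0x8a}
#3 dst[0x1a+2] := {0x3d,0x8a}
query mem[0x02]=0x3d, mem[0x01]=0x0b, mem[0x1a]=0x3d, mem[0x27]=0x3d, mem[0x1b]=0x8a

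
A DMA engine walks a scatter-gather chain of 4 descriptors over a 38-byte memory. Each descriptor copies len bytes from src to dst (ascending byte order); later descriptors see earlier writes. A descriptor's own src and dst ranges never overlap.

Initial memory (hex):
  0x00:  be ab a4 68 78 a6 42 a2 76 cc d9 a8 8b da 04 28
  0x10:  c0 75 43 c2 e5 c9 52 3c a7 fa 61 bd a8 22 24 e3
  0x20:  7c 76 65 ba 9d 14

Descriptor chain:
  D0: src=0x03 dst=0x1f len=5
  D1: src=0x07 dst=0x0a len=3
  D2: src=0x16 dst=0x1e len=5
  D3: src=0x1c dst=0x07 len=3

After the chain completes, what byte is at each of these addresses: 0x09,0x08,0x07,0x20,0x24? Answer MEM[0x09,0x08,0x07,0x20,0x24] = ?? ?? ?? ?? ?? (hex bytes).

#0 dst[0x1f+5] := {0x68,0x78,0xa6,0x42,0xa2}
#1 dst[0x0a+3] := {0xa2,0x76,0xcc}
#2 dst[0x1e+5] := {0x52,0x3c,0xa7,0xfa,0x61}
#3 dst[0x07+3] := {0xa8,0x22,0x52}
query mem[0x09]=0x52, mem[0x08]=0x22, mem[0x07]=0xa8, mem[0x20]=0xa7, mem[0x24]=0x9d

MEM[0x09,0x08,0x07,0x20,0x24] = 52 22 a8 a7 9d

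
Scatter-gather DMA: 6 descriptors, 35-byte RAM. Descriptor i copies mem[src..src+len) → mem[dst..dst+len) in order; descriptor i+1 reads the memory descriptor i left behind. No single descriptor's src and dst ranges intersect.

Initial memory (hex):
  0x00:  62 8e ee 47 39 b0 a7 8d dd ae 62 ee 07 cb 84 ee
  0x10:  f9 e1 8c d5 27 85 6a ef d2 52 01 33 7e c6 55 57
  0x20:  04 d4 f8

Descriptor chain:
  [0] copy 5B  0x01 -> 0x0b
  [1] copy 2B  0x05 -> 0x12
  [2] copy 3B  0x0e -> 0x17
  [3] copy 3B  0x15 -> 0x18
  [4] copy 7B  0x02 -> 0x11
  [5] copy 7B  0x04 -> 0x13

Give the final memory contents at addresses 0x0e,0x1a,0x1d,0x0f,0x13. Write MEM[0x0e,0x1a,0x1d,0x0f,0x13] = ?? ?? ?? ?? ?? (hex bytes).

  after D0: wrote 5B at 0x0b = 8eee4739b0
  after D1: wrote 2B at 0x12 = b0a7
  after D2: wrote 3B at 0x17 = 39b0f9
  after D3: wrote 3B at 0x18 = 856a39
  after D4: wrote 7B at 0x11 = ee4739b0a78ddd
  after D5: wrote 7B at 0x13 = 39b0a78dddae62
query mem[0x0e]=0x39, mem[0x1a]=0x39, mem[0x1d]=0xc6, mem[0x0f]=0xb0, mem[0x13]=0x39

MEM[0x0e,0x1a,0x1d,0x0f,0x13] = 39 39 c6 b0 39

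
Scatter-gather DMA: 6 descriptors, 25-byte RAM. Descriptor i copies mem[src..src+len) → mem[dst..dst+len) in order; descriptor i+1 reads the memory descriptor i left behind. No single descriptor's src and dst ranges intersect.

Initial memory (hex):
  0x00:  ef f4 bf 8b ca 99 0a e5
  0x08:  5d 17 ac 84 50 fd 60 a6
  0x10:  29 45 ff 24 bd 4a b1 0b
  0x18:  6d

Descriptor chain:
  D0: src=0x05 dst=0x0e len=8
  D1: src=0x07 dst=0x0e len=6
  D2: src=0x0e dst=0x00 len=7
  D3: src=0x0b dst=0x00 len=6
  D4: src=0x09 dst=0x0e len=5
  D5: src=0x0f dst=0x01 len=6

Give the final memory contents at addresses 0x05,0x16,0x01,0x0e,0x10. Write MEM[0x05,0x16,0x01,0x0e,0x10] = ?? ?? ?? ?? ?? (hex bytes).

MEM[0x05,0x16,0x01,0x0e,0x10] = 50 b1 ac 17 84

[0] 0x05->0x0e len=8 : 99 0a e5 5d 17 ac 84 50
[1] 0x07->0x0e len=6 : e5 5d 17 ac 84 50
[2] 0x0e->0x00 len=7 : e5 5d 17 ac 84 50 84
[3] 0x0b->0x00 len=6 : 84 50 fd e5 5d 17
[4] 0x09->0x0e len=5 : 17 ac 84 50 fd
[5] 0x0f->0x01 len=6 : ac 84 50 fd 50 84
query mem[0x05]=0x50, mem[0x16]=0xb1, mem[0x01]=0xac, mem[0x0e]=0x17, mem[0x10]=0x84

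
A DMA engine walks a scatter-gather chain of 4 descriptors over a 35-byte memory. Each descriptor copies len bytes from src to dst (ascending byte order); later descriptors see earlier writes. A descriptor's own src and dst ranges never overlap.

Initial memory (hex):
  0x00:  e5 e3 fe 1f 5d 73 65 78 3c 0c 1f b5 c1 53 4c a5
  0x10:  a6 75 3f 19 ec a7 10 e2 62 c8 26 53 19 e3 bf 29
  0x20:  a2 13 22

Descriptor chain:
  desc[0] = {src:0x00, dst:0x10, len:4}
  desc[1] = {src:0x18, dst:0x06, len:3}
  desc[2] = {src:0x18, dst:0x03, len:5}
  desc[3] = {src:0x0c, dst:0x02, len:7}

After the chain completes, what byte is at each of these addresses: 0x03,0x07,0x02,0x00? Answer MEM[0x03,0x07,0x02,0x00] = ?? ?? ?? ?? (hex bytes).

MEM[0x03,0x07,0x02,0x00] = 53 e3 c1 e5

D0: mem[0x10..0x13] <- [e5 e3 fe 1f]
D1: mem[0x06..0x08] <- [62 c8 26]
D2: mem[0x03..0x07] <- [62 c8 26 53 19]
D3: mem[0x02..0x08] <- [c1 53 4c a5 e5 e3 fe]
query mem[0x03]=0x53, mem[0x07]=0xe3, mem[0x02]=0xc1, mem[0x00]=0xe5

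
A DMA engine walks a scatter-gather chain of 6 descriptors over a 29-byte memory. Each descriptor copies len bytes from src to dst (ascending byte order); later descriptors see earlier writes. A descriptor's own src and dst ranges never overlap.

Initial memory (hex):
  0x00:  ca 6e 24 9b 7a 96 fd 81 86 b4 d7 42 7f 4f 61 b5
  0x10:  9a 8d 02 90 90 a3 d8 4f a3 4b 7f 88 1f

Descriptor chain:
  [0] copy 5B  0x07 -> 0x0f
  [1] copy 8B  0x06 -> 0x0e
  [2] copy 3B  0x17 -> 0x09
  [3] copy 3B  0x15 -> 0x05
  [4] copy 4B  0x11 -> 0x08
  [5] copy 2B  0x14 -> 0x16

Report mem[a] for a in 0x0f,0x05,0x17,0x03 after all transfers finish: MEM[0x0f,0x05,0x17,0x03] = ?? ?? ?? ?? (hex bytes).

MEM[0x0f,0x05,0x17,0x03] = 81 4f 4f 9b

[0] 0x07->0x0f len=5 : 81 86 b4 d7 42
[1] 0x06->0x0e len=8 : fd 81 86 b4 d7 42 7f 4f
[2] 0x17->0x09 len=3 : 4f a3 4b
[3] 0x15->0x05 len=3 : 4f d8 4f
[4] 0x11->0x08 len=4 : b4 d7 42 7f
[5] 0x14->0x16 len=2 : 7f 4f
query mem[0x0f]=0x81, mem[0x05]=0x4f, mem[0x17]=0x4f, mem[0x03]=0x9b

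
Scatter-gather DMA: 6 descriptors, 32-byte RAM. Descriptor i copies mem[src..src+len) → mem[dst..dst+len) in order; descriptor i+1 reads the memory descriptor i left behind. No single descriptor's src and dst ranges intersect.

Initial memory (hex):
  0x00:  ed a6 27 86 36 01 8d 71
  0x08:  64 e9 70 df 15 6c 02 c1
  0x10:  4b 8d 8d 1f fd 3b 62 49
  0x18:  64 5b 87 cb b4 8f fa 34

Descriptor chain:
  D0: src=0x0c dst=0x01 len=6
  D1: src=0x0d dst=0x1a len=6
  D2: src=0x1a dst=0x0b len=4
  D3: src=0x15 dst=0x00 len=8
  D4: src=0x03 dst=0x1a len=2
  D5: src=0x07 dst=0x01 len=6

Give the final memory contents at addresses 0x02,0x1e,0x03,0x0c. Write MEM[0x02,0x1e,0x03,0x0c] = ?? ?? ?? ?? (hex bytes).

MEM[0x02,0x1e,0x03,0x0c] = 64 8d e9 02

  after D0: wrote 6B at 0x01 = 156c02c14b8d
  after D1: wrote 6B at 0x1a = 6c02c14b8d8d
  after D2: wrote 4B at 0x0b = 6c02c14b
  after D3: wrote 8B at 0x00 = 3b6249645b6c02c1
  after D4: wrote 2B at 0x1a = 645b
  after D5: wrote 6B at 0x01 = c164e9706c02
query mem[0x02]=0x64, mem[0x1e]=0x8d, mem[0x03]=0xe9, mem[0x0c]=0x02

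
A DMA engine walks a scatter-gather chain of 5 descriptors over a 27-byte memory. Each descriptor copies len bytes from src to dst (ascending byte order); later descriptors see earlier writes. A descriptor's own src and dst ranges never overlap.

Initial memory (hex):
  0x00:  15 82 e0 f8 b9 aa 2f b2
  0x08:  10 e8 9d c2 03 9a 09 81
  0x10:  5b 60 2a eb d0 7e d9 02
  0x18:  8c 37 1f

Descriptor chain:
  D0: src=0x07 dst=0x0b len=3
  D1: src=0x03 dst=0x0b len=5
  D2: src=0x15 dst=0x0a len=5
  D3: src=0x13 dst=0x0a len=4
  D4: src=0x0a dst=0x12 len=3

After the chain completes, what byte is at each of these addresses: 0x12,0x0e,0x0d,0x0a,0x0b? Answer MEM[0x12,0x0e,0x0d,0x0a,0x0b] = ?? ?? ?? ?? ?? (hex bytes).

[0] 0x07->0x0b len=3 : b2 10 e8
[1] 0x03->0x0b len=5 : f8 b9 aa 2f b2
[2] 0x15->0x0a len=5 : 7e d9 02 8c 37
[3] 0x13->0x0a len=4 : eb d0 7e d9
[4] 0x0a->0x12 len=3 : eb d0 7e
query mem[0x12]=0xeb, mem[0x0e]=0x37, mem[0x0d]=0xd9, mem[0x0a]=0xeb, mem[0x0b]=0xd0

MEM[0x12,0x0e,0x0d,0x0a,0x0b] = eb 37 d9 eb d0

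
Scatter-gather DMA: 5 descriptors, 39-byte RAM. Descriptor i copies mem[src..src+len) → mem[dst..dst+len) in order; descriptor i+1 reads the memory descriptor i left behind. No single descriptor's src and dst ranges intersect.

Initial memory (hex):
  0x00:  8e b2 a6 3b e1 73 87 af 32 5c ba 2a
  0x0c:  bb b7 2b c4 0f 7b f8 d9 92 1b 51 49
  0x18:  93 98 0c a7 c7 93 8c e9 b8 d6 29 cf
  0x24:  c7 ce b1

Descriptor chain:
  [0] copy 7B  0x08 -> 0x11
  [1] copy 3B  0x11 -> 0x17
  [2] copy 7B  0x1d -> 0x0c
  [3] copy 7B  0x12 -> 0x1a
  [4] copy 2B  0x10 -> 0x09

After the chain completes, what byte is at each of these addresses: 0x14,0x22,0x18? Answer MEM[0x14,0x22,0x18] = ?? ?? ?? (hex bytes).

MEM[0x14,0x22,0x18] = 2a 29 5c

D0: mem[0x11..0x17] <- [32 5c ba 2a bb b7 2b]
D1: mem[0x17..0x19] <- [32 5c ba]
D2: mem[0x0c..0x12] <- [93 8c e9 b8 d6 29 cf]
D3: mem[0x1a..0x20] <- [cf ba 2a bb b7 32 5c]
D4: mem[0x09..0x0a] <- [d6 29]
query mem[0x14]=0x2a, mem[0x22]=0x29, mem[0x18]=0x5c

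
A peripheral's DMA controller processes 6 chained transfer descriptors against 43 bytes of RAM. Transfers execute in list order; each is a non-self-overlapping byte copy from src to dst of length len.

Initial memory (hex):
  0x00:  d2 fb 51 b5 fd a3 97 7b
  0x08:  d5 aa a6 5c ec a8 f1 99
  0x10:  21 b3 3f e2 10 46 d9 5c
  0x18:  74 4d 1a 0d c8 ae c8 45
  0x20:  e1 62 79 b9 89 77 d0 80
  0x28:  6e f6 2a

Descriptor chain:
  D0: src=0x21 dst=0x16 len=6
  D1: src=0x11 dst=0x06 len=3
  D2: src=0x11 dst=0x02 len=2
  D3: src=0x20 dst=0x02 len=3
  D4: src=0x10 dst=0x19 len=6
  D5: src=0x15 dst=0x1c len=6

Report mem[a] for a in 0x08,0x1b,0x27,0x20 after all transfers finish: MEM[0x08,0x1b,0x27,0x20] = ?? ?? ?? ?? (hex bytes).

[0] 0x21->0x16 len=6 : 62 79 b9 89 77 d0
[1] 0x11->0x06 len=3 : b3 3f e2
[2] 0x11->0x02 len=2 : b3 3f
[3] 0x20->0x02 len=3 : e1 62 79
[4] 0x10->0x19 len=6 : 21 b3 3f e2 10 46
[5] 0x15->0x1c len=6 : 46 62 79 b9 21 b3
query mem[0x08]=0xe2, mem[0x1b]=0x3f, mem[0x27]=0x80, mem[0x20]=0x21

MEM[0x08,0x1b,0x27,0x20] = e2 3f 80 21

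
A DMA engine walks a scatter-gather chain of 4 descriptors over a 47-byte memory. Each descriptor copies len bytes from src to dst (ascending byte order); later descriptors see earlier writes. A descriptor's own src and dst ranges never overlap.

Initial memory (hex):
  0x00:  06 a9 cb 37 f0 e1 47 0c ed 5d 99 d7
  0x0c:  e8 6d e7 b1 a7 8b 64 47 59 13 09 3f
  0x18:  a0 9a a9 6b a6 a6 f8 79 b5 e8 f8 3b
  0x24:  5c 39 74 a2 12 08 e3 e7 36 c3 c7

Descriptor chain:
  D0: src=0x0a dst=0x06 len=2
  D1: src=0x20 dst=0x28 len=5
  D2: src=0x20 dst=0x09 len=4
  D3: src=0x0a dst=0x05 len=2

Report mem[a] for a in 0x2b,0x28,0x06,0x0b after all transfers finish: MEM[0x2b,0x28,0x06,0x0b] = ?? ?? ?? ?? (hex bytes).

MEM[0x2b,0x28,0x06,0x0b] = 3b b5 f8 f8

D0: mem[0x06..0x07] <- [99 d7]
D1: mem[0x28..0x2c] <- [b5 e8 f8 3b 5c]
D2: mem[0x09..0x0c] <- [b5 e8 f8 3b]
D3: mem[0x05..0x06] <- [e8 f8]
query mem[0x2b]=0x3b, mem[0x28]=0xb5, mem[0x06]=0xf8, mem[0x0b]=0xf8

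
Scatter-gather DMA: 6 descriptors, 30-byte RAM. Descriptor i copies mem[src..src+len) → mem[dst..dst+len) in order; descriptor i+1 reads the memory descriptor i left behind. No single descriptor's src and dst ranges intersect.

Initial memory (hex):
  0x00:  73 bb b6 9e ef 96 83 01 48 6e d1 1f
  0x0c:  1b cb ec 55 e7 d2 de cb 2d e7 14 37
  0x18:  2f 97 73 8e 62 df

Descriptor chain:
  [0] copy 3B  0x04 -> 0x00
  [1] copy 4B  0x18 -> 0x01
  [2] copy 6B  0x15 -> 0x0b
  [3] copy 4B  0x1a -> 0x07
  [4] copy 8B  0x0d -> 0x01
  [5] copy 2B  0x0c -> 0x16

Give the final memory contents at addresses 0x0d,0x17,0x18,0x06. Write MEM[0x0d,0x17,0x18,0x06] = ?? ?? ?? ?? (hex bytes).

MEM[0x0d,0x17,0x18,0x06] = 37 37 2f de

D0: mem[0x00..0x02] <- [ef 96 83]
D1: mem[0x01..0x04] <- [2f 97 73 8e]
D2: mem[0x0b..0x10] <- [e7 14 37 2f 97 73]
D3: mem[0x07..0x0a] <- [73 8e 62 df]
D4: mem[0x01..0x08] <- [37 2f 97 73 d2 de cb 2d]
D5: mem[0x16..0x17] <- [14 37]
query mem[0x0d]=0x37, mem[0x17]=0x37, mem[0x18]=0x2f, mem[0x06]=0xde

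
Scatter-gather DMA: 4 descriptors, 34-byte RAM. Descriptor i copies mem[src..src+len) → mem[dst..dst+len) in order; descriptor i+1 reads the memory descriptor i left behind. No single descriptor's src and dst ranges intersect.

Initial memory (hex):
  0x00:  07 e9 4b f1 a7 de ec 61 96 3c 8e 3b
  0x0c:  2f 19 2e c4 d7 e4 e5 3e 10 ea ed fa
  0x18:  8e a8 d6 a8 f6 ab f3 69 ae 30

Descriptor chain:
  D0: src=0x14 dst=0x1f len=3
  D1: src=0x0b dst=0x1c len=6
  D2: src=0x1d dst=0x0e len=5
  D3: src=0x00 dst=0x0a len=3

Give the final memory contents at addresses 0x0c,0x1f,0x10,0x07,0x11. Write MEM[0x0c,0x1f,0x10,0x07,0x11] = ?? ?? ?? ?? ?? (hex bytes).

MEM[0x0c,0x1f,0x10,0x07,0x11] = 4b 2e 2e 61 c4

D0: mem[0x1f..0x21] <- [10 ea ed]
D1: mem[0x1c..0x21] <- [3b 2f 19 2e c4 d7]
D2: mem[0x0e..0x12] <- [2f 19 2e c4 d7]
D3: mem[0x0a..0x0c] <- [07 e9 4b]
query mem[0x0c]=0x4b, mem[0x1f]=0x2e, mem[0x10]=0x2e, mem[0x07]=0x61, mem[0x11]=0xc4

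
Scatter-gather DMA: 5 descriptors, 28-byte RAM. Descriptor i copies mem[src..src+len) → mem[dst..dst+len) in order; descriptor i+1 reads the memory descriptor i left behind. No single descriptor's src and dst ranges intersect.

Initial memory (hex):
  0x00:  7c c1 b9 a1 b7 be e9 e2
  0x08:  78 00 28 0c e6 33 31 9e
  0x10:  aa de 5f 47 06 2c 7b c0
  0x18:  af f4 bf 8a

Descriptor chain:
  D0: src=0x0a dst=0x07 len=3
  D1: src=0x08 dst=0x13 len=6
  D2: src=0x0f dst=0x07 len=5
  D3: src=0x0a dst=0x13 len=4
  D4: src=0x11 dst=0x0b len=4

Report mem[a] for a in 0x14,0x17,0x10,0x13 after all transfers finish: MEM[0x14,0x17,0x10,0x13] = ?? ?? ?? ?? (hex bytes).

MEM[0x14,0x17,0x10,0x13] = 0c e6 aa 5f

#0 dst[0x07+3] := {0x28,0x0c,0xe6}
#1 dst[0x13+6] := {0x0c,0xe6,0x28,0x0c,0xe6,0x33}
#2 dst[0x07+5] := {0x9e,0xaa,0xde,0x5f,0x0c}
#3 dst[0x13+4] := {0x5f,0x0c,0xe6,0x33}
#4 dst[0x0b+4] := {0xde,0x5f,0x5f,0x0c}
query mem[0x14]=0x0c, mem[0x17]=0xe6, mem[0x10]=0xaa, mem[0x13]=0x5f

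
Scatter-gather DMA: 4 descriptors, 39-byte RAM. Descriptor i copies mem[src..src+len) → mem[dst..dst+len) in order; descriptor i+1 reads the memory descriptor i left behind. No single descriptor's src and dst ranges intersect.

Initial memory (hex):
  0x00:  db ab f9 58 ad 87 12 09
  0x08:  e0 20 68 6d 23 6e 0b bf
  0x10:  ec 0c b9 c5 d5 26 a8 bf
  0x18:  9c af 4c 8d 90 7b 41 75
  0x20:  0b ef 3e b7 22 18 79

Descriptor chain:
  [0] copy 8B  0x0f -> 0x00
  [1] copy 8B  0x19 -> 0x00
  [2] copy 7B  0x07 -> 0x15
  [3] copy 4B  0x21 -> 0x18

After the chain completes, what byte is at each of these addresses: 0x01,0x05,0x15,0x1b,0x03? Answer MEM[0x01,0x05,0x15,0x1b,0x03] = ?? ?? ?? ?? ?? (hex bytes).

MEM[0x01,0x05,0x15,0x1b,0x03] = 4c 41 0b 22 90

  after D0: wrote 8B at 0x00 = bfec0cb9c5d526a8
  after D1: wrote 8B at 0x00 = af4c8d907b41750b
  after D2: wrote 7B at 0x15 = 0be020686d236e
  after D3: wrote 4B at 0x18 = ef3eb722
query mem[0x01]=0x4c, mem[0x05]=0x41, mem[0x15]=0x0b, mem[0x1b]=0x22, mem[0x03]=0x90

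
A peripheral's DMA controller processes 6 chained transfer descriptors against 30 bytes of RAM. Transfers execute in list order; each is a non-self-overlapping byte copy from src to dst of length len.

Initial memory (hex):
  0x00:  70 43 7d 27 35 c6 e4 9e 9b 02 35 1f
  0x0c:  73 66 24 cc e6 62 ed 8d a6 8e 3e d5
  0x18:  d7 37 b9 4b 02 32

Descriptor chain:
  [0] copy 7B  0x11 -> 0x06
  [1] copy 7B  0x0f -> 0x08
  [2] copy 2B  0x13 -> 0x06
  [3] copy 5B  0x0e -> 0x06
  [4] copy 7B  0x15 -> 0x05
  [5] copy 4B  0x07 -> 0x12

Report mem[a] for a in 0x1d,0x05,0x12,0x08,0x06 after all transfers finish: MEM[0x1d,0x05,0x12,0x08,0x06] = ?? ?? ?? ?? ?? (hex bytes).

#0 dst[0x06+7] := {0x62,0xed,0x8d,0xa6,0x8e,0x3e,0xd5}
#1 dst[0x08+7] := {0xcc,0xe6,0x62,0xed,0x8d,0xa6,0x8e}
#2 dst[0x06+2] := {0x8d,0xa6}
#3 dst[0x06+5] := {0x8e,0xcc,0xe6,0x62,0xed}
#4 dst[0x05+7] := {0x8e,0x3e,0xd5,0xd7,0x37,0xb9,0x4b}
#5 dst[0x12+4] := {0xd5,0xd7,0x37,0xb9}
query mem[0x1d]=0x32, mem[0x05]=0x8e, mem[0x12]=0xd5, mem[0x08]=0xd7, mem[0x06]=0x3e

MEM[0x1d,0x05,0x12,0x08,0x06] = 32 8e d5 d7 3e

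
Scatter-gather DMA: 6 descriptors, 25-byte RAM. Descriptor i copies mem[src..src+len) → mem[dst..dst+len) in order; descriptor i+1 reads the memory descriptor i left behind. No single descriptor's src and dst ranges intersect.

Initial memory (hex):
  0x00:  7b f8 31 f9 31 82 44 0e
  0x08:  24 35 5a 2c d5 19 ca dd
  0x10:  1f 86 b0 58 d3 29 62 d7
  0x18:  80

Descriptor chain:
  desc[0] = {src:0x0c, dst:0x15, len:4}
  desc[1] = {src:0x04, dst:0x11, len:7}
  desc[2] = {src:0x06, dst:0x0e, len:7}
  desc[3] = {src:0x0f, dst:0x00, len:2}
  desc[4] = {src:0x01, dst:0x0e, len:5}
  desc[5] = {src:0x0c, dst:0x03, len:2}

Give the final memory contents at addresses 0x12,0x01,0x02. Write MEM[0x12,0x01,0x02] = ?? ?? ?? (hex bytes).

#0 dst[0x15+4] := {0xd5,0x19,0xca,0xdd}
#1 dst[0x11+7] := {0x31,0x82,0x44,0x0e,0x24,0x35,0x5a}
#2 dst[0x0e+7] := {0x44,0x0e,0x24,0x35,0x5a,0x2c,0xd5}
#3 dst[0x00+2] := {0x0e,0x24}
#4 dst[0x0e+5] := {0x24,0x31,0xf9,0x31,0x82}
#5 dst[0x03+2] := {0xd5,0x19}
query mem[0x12]=0x82, mem[0x01]=0x24, mem[0x02]=0x31

MEM[0x12,0x01,0x02] = 82 24 31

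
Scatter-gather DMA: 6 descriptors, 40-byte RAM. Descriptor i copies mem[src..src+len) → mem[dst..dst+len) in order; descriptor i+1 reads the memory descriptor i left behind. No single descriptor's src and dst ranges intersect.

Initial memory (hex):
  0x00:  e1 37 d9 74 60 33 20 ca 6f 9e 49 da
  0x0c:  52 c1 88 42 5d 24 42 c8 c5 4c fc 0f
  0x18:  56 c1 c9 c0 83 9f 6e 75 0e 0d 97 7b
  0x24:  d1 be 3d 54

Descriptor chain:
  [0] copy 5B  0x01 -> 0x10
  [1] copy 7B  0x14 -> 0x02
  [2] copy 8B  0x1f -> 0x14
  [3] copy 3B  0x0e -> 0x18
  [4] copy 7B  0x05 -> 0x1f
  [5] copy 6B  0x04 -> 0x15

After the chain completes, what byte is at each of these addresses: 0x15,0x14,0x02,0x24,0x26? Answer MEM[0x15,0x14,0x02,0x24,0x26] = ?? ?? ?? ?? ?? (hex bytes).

MEM[0x15,0x14,0x02,0x24,0x26] = fc 75 33 49 3d

[0] 0x01->0x10 len=5 : 37 d9 74 60 33
[1] 0x14->0x02 len=7 : 33 4c fc 0f 56 c1 c9
[2] 0x1f->0x14 len=8 : 75 0e 0d 97 7b d1 be 3d
[3] 0x0e->0x18 len=3 : 88 42 37
[4] 0x05->0x1f len=7 : 0f 56 c1 c9 9e 49 da
[5] 0x04->0x15 len=6 : fc 0f 56 c1 c9 9e
query mem[0x15]=0xfc, mem[0x14]=0x75, mem[0x02]=0x33, mem[0x24]=0x49, mem[0x26]=0x3d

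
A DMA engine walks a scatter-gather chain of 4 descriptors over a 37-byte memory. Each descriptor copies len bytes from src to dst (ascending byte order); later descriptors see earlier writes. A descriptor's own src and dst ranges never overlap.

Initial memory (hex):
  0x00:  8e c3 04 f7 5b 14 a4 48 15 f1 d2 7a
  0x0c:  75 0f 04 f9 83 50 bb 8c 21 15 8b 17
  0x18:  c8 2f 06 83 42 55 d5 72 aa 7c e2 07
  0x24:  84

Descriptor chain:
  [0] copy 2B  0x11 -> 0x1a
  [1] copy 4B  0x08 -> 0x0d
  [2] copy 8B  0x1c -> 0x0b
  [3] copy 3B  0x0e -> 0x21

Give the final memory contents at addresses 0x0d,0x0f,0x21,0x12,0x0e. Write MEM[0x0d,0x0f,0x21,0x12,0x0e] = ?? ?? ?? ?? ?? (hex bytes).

MEM[0x0d,0x0f,0x21,0x12,0x0e] = d5 aa 72 07 72

#0 dst[0x1a+2] := {0x50,0xbb}
#1 dst[0x0d+4] := {0x15,0xf1,0xd2,0x7a}
#2 dst[0x0b+8] := {0x42,0x55,0xd5,0x72,0xaa,0x7c,0xe2,0x07}
#3 dst[0x21+3] := {0x72,0xaa,0x7c}
query mem[0x0d]=0xd5, mem[0x0f]=0xaa, mem[0x21]=0x72, mem[0x12]=0x07, mem[0x0e]=0x72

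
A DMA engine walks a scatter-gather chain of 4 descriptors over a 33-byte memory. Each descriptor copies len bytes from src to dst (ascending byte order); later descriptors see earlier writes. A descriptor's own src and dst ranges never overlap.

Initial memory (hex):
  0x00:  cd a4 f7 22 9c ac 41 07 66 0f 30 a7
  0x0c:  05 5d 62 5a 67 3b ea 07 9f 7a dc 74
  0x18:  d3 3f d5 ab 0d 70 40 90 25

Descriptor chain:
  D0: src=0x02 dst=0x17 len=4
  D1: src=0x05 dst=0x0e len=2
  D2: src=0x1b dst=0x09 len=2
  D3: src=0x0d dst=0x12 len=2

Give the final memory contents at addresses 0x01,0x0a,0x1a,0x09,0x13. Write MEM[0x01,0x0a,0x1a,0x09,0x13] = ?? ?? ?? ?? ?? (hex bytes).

MEM[0x01,0x0a,0x1a,0x09,0x13] = a4 0d ac ab ac

[0] 0x02->0x17 len=4 : f7 22 9c ac
[1] 0x05->0x0e len=2 : ac 41
[2] 0x1b->0x09 len=2 : ab 0d
[3] 0x0d->0x12 len=2 : 5d ac
query mem[0x01]=0xa4, mem[0x0a]=0x0d, mem[0x1a]=0xac, mem[0x09]=0xab, mem[0x13]=0xac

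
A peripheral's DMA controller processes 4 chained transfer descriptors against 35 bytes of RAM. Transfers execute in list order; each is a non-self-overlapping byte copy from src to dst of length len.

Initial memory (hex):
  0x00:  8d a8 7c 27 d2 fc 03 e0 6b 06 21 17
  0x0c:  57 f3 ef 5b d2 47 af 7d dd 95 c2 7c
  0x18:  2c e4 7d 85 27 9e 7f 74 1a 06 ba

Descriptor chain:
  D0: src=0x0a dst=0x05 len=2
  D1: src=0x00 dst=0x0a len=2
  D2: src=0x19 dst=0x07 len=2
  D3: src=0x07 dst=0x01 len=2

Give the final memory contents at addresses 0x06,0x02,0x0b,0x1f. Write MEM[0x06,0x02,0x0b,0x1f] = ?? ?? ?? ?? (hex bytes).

MEM[0x06,0x02,0x0b,0x1f] = 17 7d a8 74

  after D0: wrote 2B at 0x05 = 2117
  after D1: wrote 2B at 0x0a = 8da8
  after D2: wrote 2B at 0x07 = e47d
  after D3: wrote 2B at 0x01 = e47d
query mem[0x06]=0x17, mem[0x02]=0x7d, mem[0x0b]=0xa8, mem[0x1f]=0x74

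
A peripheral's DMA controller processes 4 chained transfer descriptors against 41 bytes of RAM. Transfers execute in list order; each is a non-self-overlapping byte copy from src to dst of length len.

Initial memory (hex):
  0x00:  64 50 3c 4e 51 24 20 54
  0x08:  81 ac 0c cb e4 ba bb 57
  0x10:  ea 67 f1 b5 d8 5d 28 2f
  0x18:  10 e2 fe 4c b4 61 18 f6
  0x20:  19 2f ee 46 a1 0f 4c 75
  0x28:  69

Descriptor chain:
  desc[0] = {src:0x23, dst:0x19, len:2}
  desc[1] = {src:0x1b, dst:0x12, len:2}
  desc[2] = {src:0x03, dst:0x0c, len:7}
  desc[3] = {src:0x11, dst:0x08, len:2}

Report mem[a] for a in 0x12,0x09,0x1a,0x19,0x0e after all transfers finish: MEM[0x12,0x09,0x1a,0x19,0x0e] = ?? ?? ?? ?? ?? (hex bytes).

MEM[0x12,0x09,0x1a,0x19,0x0e] = ac ac a1 46 24

  after D0: wrote 2B at 0x19 = 46a1
  after D1: wrote 2B at 0x12 = 4cb4
  after D2: wrote 7B at 0x0c = 4e5124205481ac
  after D3: wrote 2B at 0x08 = 81ac
query mem[0x12]=0xac, mem[0x09]=0xac, mem[0x1a]=0xa1, mem[0x19]=0x46, mem[0x0e]=0x24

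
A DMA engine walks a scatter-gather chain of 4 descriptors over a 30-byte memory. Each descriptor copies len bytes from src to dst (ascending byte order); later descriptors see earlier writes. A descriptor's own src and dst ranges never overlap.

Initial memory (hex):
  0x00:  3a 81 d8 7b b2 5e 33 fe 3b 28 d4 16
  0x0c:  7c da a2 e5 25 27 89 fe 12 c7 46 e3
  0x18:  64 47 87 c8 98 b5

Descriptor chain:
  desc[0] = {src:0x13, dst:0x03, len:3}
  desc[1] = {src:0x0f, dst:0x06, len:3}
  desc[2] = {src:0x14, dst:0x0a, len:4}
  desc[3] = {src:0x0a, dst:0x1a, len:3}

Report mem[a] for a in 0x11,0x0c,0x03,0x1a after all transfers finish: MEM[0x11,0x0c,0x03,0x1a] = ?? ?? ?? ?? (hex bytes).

D0: mem[0x03..0x05] <- [fe 12 c7]
D1: mem[0x06..0x08] <- [e5 25 27]
D2: mem[0x0a..0x0d] <- [12 c7 46 e3]
D3: mem[0x1a..0x1c] <- [12 c7 46]
query mem[0x11]=0x27, mem[0x0c]=0x46, mem[0x03]=0xfe, mem[0x1a]=0x12

MEM[0x11,0x0c,0x03,0x1a] = 27 46 fe 12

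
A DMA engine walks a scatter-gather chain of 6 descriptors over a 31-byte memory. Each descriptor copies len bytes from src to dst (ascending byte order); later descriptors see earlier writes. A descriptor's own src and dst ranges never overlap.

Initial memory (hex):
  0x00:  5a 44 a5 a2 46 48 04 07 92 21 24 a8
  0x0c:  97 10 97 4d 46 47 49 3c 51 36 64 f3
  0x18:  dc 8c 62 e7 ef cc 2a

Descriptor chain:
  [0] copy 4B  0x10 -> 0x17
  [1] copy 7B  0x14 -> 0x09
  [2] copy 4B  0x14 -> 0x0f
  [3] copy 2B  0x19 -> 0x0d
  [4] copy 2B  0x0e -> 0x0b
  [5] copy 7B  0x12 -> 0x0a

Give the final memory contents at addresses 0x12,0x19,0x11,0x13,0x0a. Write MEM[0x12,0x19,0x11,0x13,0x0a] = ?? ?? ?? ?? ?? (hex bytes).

MEM[0x12,0x19,0x11,0x13,0x0a] = 46 49 64 3c 46

  after D0: wrote 4B at 0x17 = 4647493c
  after D1: wrote 7B at 0x09 = 5136644647493c
  after D2: wrote 4B at 0x0f = 51366446
  after D3: wrote 2B at 0x0d = 493c
  after D4: wrote 2B at 0x0b = 3c51
  after D5: wrote 7B at 0x0a = 463c5136644647
query mem[0x12]=0x46, mem[0x19]=0x49, mem[0x11]=0x64, mem[0x13]=0x3c, mem[0x0a]=0x46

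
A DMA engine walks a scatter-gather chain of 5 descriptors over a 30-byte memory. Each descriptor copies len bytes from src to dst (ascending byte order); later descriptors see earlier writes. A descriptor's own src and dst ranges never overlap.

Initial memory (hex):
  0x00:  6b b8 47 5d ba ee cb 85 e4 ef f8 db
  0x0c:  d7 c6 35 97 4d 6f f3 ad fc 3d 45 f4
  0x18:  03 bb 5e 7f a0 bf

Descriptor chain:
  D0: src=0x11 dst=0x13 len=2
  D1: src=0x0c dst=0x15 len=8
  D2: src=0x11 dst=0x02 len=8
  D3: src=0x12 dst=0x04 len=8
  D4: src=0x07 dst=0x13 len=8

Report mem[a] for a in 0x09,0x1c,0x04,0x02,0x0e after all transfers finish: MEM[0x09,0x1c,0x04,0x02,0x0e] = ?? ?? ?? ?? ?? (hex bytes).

MEM[0x09,0x1c,0x04,0x02,0x0e] = 35 6f f3 6f 35

D0: mem[0x13..0x14] <- [6f f3]
D1: mem[0x15..0x1c] <- [d7 c6 35 97 4d 6f f3 6f]
D2: mem[0x02..0x09] <- [6f f3 6f f3 d7 c6 35 97]
D3: mem[0x04..0x0b] <- [f3 6f f3 d7 c6 35 97 4d]
D4: mem[0x13..0x1a] <- [d7 c6 35 97 4d d7 c6 35]
query mem[0x09]=0x35, mem[0x1c]=0x6f, mem[0x04]=0xf3, mem[0x02]=0x6f, mem[0x0e]=0x35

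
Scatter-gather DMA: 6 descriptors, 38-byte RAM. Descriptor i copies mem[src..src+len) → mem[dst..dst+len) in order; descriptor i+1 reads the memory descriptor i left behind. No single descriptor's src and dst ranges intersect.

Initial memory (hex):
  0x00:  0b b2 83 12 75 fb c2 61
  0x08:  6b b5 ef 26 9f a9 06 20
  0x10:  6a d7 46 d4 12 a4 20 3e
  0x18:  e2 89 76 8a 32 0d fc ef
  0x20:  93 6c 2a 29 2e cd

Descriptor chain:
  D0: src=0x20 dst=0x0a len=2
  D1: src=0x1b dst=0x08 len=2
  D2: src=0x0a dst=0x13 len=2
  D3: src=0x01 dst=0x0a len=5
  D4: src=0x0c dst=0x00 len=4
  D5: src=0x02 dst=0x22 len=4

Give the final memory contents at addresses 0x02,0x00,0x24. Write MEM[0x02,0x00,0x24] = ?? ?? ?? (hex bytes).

MEM[0x02,0x00,0x24] = fb 12 75

[0] 0x20->0x0a len=2 : 93 6c
[1] 0x1b->0x08 len=2 : 8a 32
[2] 0x0a->0x13 len=2 : 93 6c
[3] 0x01->0x0a len=5 : b2 83 12 75 fb
[4] 0x0c->0x00 len=4 : 12 75 fb 20
[5] 0x02->0x22 len=4 : fb 20 75 fb
query mem[0x02]=0xfb, mem[0x00]=0x12, mem[0x24]=0x75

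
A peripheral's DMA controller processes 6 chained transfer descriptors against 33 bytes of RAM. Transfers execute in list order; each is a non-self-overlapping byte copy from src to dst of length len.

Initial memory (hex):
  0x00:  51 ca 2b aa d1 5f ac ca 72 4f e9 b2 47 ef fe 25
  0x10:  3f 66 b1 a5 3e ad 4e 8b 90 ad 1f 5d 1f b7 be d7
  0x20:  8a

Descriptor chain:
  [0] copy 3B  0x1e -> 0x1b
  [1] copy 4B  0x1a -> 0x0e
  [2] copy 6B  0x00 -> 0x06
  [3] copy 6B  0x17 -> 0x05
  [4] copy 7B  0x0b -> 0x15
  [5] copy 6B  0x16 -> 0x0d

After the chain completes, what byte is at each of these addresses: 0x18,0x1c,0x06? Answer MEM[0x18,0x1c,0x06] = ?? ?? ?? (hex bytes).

  after D0: wrote 3B at 0x1b = bed78a
  after D1: wrote 4B at 0x0e = 1fbed78a
  after D2: wrote 6B at 0x06 = 51ca2baad15f
  after D3: wrote 6B at 0x05 = 8b90ad1fbed7
  after D4: wrote 7B at 0x15 = 5f47ef1fbed78a
  after D5: wrote 6B at 0x0d = 47ef1fbed78a
query mem[0x18]=0x1f, mem[0x1c]=0xd7, mem[0x06]=0x90

MEM[0x18,0x1c,0x06] = 1f d7 90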